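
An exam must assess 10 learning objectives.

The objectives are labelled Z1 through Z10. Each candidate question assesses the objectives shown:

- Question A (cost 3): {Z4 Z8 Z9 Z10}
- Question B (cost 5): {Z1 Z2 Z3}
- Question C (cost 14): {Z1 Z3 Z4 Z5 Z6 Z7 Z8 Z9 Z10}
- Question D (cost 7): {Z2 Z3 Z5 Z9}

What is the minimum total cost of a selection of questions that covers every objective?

19

B, C together cover every objective (B ∪ C = {Z1, Z2, Z3, Z4, Z5, Z6, Z7, Z8, Z9, Z10}); total cost 5 + 14 = 19.
The greedy pick A, B, C costs 22; no covering selection beats 19.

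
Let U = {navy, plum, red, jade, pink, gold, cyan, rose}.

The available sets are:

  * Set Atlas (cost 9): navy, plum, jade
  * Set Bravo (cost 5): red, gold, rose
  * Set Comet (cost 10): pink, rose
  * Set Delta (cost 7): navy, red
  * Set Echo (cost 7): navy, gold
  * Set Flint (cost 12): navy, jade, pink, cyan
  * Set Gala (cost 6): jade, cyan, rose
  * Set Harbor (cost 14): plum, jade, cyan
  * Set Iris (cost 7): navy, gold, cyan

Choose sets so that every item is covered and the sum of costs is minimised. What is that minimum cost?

Atlas, Bravo, Flint together cover every item (Atlas ∪ Bravo ∪ Flint = {navy, plum, red, jade, pink, gold, cyan, rose}); total cost 9 + 5 + 12 = 26.
No covering selection has total cost below 26.

26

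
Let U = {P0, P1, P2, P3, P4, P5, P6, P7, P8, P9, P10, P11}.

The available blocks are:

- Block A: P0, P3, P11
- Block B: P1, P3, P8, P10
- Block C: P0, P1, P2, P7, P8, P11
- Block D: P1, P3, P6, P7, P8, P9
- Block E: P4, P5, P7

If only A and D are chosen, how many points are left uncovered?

Union of A, D = {P0, P1, P3, P6, P7, P8, P9, P11}.
Not covered: P2, P4, P5, P10 — 4 points.

4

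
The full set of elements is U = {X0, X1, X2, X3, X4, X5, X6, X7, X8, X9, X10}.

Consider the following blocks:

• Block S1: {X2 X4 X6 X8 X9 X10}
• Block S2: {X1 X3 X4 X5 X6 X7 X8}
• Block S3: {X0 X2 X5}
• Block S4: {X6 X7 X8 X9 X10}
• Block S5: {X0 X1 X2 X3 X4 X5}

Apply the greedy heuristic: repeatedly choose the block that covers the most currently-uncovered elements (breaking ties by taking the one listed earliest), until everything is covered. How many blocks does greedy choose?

3

Greedy: pick S2 (covers 7 new) → pick S1 (covers 3 new) → pick S3 (covers 1 new). Total picks: 3.
(The true minimum cover uses only 2 blocks, so greedy is not optimal here.)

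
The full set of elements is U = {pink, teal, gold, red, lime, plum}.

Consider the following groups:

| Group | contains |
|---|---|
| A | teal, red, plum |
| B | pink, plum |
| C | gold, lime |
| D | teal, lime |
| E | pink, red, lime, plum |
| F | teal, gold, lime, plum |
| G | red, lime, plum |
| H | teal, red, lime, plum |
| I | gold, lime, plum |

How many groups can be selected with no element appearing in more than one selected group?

A, C are pairwise disjoint (A={teal,red,plum}; C={gold,lime}).
Every remaining group overlaps one of these, and no 3 of the listed groups are pairwise disjoint, so 2 is the maximum.

2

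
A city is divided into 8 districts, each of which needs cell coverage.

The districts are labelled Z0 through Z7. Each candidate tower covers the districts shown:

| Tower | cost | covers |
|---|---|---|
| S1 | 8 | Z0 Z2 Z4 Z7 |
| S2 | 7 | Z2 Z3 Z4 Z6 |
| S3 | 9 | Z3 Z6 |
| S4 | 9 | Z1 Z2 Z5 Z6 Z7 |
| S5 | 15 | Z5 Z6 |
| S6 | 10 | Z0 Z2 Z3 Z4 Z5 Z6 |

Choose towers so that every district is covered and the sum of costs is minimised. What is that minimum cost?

19

S4, S6 together cover every district (S4 ∪ S6 = {Z0, Z1, Z2, Z3, Z4, Z5, Z6, Z7}); total cost 9 + 10 = 19.
No covering selection has total cost below 19.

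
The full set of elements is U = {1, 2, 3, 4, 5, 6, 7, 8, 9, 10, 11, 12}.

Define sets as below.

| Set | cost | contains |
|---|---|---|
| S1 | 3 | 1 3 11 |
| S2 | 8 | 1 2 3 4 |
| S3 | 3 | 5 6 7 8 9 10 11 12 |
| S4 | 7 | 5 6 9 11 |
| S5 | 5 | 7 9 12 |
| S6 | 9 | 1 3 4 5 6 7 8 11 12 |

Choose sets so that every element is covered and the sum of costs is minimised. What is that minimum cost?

11

S2, S3 together cover every element (S2 ∪ S3 = {1, 2, 3, 4, 5, 6, 7, 8, 9, 10, 11, 12}); total cost 8 + 3 = 11.
The greedy pick S3, S1, S2 costs 14; no covering selection beats 11.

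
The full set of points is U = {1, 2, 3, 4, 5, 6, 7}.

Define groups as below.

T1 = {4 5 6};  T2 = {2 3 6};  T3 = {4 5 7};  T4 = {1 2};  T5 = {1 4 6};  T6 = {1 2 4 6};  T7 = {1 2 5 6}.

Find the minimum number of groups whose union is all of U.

T2 and T3 and T4 together: T2 ∪ T3 ∪ T4 = {1, 2, 3, 4, 5, 6, 7} — every point is covered.
Only T2 contains 3, so T2 is forced; the remaining 4 points need at least 2 more groups (each remaining group adds at most 3) — so at least 3 groups are needed, and 3 is optimal.

3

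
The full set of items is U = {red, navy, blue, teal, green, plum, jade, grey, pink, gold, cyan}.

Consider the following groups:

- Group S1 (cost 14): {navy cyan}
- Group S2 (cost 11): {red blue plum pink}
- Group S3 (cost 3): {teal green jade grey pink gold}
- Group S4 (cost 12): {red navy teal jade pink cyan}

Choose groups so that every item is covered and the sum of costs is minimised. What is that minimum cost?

S2, S3, S4 together cover every item (S2 ∪ S3 ∪ S4 = {red, navy, blue, teal, green, plum, jade, grey, pink, gold, cyan}); total cost 11 + 3 + 12 = 26.
No covering selection has total cost below 26.

26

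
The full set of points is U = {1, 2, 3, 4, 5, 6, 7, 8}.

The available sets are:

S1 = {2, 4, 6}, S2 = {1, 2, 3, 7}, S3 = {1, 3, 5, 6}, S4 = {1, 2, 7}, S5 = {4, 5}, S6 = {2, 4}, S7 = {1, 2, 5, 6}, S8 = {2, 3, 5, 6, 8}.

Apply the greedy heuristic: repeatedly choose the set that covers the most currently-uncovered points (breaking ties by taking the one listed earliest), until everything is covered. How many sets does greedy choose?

3

Greedy: pick S8 (covers 5 new) → pick S2 (covers 2 new) → pick S1 (covers 1 new). Total picks: 3.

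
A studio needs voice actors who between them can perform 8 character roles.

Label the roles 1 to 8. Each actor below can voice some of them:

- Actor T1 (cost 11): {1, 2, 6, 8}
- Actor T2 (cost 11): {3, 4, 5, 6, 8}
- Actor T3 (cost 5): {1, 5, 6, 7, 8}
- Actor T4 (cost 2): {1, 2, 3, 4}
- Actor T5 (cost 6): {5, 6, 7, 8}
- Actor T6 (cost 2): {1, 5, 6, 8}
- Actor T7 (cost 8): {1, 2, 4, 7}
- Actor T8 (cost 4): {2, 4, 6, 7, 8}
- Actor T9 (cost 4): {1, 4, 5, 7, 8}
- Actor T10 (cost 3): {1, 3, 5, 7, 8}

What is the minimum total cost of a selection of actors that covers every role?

T4, T6, T10 together cover every role (T4 ∪ T6 ∪ T10 = {1, 2, 3, 4, 5, 6, 7, 8}); total cost 2 + 2 + 3 = 7.
No covering selection has total cost below 7.

7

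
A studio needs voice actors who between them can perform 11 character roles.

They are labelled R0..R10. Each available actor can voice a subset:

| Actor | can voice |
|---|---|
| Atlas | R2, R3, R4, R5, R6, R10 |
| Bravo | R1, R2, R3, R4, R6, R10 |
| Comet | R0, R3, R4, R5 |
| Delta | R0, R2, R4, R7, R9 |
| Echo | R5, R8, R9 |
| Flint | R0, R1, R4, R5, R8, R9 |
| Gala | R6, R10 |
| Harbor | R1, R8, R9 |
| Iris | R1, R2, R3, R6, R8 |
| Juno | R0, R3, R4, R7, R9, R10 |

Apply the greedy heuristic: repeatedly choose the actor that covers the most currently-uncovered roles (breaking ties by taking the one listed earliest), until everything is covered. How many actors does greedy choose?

Greedy: pick Atlas (covers 6 new) → pick Flint (covers 4 new) → pick Delta (covers 1 new). Total picks: 3.

3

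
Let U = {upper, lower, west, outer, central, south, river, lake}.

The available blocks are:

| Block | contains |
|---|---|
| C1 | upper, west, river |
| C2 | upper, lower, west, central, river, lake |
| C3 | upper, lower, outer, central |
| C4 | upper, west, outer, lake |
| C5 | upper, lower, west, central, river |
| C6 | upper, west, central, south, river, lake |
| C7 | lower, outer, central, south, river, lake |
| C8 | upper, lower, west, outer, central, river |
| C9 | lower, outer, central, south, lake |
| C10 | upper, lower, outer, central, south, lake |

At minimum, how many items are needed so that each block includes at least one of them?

H = {upper, central} meets every block (each contains at least one member of H), and |H| = 2.
The blocks C1, C9 are pairwise disjoint, so any hitting set needs a separate item for each — at least 2. Hence 2 is optimal.

2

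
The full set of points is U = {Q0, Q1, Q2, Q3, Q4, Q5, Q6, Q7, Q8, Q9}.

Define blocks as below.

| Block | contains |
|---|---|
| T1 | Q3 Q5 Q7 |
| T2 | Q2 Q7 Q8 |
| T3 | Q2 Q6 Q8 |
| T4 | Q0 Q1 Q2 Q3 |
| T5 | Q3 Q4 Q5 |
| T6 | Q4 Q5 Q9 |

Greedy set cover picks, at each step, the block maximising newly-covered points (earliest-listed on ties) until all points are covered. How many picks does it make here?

Greedy: pick T4 (covers 4 new) → pick T6 (covers 3 new) → pick T2 (covers 2 new) → pick T3 (covers 1 new). Total picks: 4.

4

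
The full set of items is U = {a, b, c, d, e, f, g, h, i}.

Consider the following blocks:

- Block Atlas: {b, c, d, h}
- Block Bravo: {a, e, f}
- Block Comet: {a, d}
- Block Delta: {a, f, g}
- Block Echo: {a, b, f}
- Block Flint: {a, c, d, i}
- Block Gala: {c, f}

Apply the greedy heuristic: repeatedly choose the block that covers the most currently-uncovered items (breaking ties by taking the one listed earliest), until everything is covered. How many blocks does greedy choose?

4

Greedy: pick Atlas (covers 4 new) → pick Bravo (covers 3 new) → pick Delta (covers 1 new) → pick Flint (covers 1 new). Total picks: 4.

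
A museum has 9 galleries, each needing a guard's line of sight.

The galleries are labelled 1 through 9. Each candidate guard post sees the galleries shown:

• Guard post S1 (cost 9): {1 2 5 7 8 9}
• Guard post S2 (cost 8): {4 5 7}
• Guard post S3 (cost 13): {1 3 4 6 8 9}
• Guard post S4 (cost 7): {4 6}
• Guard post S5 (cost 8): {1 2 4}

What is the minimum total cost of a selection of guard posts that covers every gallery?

22

S1, S3 together cover every gallery (S1 ∪ S3 = {1, 2, 3, 4, 5, 6, 7, 8, 9}); total cost 9 + 13 = 22.
The greedy pick S1, S4, S3 costs 29; no covering selection beats 22.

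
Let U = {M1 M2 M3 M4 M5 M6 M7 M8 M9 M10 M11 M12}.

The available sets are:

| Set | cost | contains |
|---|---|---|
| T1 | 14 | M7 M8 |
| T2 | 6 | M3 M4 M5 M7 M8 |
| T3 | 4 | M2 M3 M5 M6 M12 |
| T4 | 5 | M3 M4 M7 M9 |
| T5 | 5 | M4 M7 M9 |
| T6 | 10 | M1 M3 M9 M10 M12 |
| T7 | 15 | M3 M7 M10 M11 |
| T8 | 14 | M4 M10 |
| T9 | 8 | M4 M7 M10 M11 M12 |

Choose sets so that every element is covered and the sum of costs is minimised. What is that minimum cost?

T2, T3, T6, T9 together cover every element (T2 ∪ T3 ∪ T6 ∪ T9 = {M1, M2, M3, M4, M5, M6, M7, M8, M9, M10, M11, M12}); total cost 6 + 4 + 10 + 8 = 28.
The greedy pick T3, T4, T9, T2, T6 costs 33; no covering selection beats 28.

28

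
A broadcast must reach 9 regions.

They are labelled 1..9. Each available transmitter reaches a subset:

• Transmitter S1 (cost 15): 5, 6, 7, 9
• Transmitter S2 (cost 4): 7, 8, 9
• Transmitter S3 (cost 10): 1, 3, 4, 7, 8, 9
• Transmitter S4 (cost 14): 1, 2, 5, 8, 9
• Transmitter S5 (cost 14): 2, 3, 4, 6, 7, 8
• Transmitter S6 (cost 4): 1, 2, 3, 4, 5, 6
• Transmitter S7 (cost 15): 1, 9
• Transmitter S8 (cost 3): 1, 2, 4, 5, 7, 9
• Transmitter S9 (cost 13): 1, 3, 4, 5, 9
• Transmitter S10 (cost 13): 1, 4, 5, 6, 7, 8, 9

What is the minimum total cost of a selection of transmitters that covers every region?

8

S2, S6 together cover every region (S2 ∪ S6 = {1, 2, 3, 4, 5, 6, 7, 8, 9}); total cost 4 + 4 = 8.
The greedy pick S8, S6, S2 costs 11; no covering selection beats 8.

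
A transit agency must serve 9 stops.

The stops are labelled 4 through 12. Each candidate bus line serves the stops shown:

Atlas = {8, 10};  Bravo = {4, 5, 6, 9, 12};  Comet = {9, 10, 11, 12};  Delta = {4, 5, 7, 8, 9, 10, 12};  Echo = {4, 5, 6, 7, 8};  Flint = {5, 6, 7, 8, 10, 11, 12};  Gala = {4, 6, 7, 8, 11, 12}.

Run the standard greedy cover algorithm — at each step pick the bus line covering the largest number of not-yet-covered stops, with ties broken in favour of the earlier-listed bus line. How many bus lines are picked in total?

Greedy: pick Delta (covers 7 new) → pick Flint (covers 2 new). Total picks: 2.

2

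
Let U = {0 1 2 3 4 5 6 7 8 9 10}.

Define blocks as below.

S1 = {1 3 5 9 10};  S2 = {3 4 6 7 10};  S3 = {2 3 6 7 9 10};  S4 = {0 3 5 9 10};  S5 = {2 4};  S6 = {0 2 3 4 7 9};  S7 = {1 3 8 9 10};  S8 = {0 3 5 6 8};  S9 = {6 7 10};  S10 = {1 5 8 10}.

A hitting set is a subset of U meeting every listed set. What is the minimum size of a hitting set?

Take H = {0, 2, 10}. Each listed block contains at least one of these, so H is a hitting set of size 3.
No choice of 2 elements meets every block, so 3 is the minimum.

3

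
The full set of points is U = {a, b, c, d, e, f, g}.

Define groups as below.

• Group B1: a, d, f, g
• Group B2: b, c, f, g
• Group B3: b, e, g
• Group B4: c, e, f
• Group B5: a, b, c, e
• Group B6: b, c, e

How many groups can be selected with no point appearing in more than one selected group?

2

B1, B6 are pairwise disjoint (B1={a,d,f,g}; B6={b,c,e}).
Every remaining group overlaps one of these, and no 3 of the listed groups are pairwise disjoint, so 2 is the maximum.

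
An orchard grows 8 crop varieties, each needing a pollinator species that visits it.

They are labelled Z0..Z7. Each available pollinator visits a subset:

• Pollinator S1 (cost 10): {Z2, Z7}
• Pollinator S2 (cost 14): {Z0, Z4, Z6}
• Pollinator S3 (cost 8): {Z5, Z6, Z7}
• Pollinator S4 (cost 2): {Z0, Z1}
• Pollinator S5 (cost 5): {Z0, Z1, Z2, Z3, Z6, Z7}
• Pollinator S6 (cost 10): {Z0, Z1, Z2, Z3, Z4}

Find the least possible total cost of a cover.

S3, S6 together cover every variety (S3 ∪ S6 = {Z0, Z1, Z2, Z3, Z4, Z5, Z6, Z7}); total cost 8 + 10 = 18.
The greedy pick S5, S3, S6 costs 23; no covering selection beats 18.

18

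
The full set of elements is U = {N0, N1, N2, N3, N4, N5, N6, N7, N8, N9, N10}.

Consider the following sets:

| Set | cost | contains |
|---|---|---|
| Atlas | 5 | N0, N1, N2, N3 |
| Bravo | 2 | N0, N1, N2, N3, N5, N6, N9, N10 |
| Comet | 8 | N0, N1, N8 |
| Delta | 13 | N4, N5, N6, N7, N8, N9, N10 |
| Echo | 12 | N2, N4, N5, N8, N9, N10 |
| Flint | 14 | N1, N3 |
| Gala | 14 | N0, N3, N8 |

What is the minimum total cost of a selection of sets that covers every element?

Bravo, Delta together cover every element (Bravo ∪ Delta = {N0, N1, N2, N3, N4, N5, N6, N7, N8, N9, N10}); total cost 2 + 13 = 15.
No covering selection has total cost below 15.

15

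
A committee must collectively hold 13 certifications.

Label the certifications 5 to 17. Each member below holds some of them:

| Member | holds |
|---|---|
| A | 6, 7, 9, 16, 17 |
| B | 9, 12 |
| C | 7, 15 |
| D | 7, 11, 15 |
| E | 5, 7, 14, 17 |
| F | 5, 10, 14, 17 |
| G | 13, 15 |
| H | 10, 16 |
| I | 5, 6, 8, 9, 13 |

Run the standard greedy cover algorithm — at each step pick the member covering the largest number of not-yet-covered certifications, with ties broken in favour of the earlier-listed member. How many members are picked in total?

Greedy: pick A (covers 5 new) → pick F (covers 3 new) → pick D (covers 2 new) → pick I (covers 2 new) → pick B (covers 1 new). Total picks: 5.

5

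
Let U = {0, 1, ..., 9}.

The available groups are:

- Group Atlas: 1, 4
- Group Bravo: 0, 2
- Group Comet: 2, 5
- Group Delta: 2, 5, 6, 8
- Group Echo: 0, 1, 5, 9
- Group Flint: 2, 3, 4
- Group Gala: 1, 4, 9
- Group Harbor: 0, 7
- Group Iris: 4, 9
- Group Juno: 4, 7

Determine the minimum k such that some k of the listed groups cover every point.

Take {Delta, Echo, Flint, Juno}. Their union is {0, 1, 2, 3, 4, 5, 6, 7, 8, 9}, which is all 10 points.
No 3 of the 10 groups cover everything (all 120 combinations miss at least one point), so 4 is optimal.

4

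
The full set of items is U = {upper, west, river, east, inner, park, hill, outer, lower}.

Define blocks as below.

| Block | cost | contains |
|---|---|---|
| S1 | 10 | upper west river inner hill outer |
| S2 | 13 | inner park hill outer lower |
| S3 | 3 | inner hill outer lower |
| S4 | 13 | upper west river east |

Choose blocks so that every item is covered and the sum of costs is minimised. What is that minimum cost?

26

S2, S4 together cover every item (S2 ∪ S4 = {upper, west, river, east, inner, park, hill, outer, lower}); total cost 13 + 13 = 26.
The greedy pick S3, S4, S2 costs 29; no covering selection beats 26.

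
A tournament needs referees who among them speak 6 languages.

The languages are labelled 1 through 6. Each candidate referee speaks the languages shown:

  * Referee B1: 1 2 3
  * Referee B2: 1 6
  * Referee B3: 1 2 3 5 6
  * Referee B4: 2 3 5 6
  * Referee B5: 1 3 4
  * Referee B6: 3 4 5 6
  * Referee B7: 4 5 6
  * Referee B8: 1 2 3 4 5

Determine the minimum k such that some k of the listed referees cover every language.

2

B7 and B8 together: B7 ∪ B8 = {1, 2, 3, 4, 5, 6} — every language is covered.
No single referee has all 6 languages (the largest, B3, has 5), so 2 is optimal.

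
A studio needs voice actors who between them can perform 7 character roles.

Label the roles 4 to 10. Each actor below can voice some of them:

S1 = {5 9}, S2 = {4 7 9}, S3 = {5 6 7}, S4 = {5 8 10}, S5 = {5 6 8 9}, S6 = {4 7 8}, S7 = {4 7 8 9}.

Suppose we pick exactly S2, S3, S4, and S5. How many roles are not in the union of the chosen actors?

0

Union of S2, S3, S4, S5 = {4, 5, 6, 7, 8, 9, 10} — that's every role, so 0 are uncovered.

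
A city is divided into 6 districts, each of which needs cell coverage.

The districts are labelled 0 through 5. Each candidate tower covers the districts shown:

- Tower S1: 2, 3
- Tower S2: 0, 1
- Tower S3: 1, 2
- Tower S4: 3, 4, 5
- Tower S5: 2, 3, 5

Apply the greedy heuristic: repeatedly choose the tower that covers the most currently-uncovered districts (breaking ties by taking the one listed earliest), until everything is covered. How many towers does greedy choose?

Greedy: pick S4 (covers 3 new) → pick S2 (covers 2 new) → pick S1 (covers 1 new). Total picks: 3.

3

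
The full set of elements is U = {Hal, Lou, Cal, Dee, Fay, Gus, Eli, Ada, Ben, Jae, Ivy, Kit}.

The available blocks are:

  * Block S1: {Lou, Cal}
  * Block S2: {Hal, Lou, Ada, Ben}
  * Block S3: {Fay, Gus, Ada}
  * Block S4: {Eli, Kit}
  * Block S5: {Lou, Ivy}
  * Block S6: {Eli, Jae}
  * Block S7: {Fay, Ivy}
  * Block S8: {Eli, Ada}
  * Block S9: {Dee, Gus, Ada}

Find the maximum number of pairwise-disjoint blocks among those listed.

S1, S4, S7, S9 are pairwise disjoint (S1={Lou,Cal}; S4={Eli,Kit}; S7={Fay,Ivy}; S9={Dee,Gus,Ada}).
Every remaining block overlaps one of these, and no 5 of the listed blocks are pairwise disjoint, so 4 is the maximum.

4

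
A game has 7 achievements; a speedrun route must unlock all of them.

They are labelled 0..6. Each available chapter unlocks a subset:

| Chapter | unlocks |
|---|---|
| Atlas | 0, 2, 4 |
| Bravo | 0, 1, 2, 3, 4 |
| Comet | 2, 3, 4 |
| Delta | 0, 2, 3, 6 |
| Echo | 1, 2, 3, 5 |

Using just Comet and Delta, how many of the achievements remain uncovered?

2

Union of Comet, Delta = {0, 2, 3, 4, 6}.
Not covered: 1, 5 — 2 achievements.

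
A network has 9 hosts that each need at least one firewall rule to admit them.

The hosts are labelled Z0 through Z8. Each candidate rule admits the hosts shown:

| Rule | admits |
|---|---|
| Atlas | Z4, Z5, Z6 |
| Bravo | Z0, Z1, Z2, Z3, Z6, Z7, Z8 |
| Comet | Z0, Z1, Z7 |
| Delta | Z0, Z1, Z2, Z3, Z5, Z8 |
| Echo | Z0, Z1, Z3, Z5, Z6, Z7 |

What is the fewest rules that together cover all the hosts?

2

Take {Atlas, Bravo}. Their union is {Z0, Z1, Z2, Z3, Z4, Z5, Z6, Z7, Z8}, which is all 9 hosts.
No single rule has all 9 hosts (the largest, Bravo, has 7), so 2 is optimal.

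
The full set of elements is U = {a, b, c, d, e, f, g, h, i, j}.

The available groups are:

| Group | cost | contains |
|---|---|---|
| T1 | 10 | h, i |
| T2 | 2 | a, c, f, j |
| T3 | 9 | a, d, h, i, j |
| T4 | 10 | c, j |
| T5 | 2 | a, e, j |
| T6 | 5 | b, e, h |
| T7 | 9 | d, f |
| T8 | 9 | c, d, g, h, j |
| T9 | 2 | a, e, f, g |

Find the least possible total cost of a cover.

18

T2, T3, T6, T9 together cover every element (T2 ∪ T3 ∪ T6 ∪ T9 = {a, b, c, d, e, f, g, h, i, j}); total cost 2 + 9 + 5 + 2 = 18.
No covering selection has total cost below 18.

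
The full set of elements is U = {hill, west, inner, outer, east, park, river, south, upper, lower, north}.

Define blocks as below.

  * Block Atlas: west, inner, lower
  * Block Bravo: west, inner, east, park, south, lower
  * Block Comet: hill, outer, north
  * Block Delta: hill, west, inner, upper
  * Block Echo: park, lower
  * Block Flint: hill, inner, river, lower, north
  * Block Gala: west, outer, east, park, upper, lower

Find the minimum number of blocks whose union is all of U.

3

Take {Bravo, Flint, Gala}. Their union is {hill, west, inner, outer, east, park, river, south, upper, lower, north}, which is all 11 elements.
Only Flint contains river, so Flint is forced; the remaining 6 elements need at least 2 more blocks (each remaining block adds at most 5) — so at least 3 blocks are needed, and 3 is optimal.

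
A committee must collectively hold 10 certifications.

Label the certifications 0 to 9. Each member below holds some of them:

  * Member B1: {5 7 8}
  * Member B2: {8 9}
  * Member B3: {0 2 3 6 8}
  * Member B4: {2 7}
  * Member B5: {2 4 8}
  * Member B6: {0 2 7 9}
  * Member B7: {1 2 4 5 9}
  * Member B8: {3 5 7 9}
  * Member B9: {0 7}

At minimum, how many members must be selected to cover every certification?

Take {B3, B7, B8}. Their union is {0, 1, 2, 3, 4, 5, 6, 7, 8, 9}, which is all 10 certifications.
Only B7 contains 1, so B7 is forced; the remaining 5 certifications need at least 2 more members (each remaining member adds at most 4) — so at least 3 members are needed, and 3 is optimal.

3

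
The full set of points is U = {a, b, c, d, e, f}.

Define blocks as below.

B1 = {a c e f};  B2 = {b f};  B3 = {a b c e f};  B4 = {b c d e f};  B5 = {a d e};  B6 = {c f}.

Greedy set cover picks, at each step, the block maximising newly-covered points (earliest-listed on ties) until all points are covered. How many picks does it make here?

Greedy: pick B3 (covers 5 new) → pick B4 (covers 1 new). Total picks: 2.

2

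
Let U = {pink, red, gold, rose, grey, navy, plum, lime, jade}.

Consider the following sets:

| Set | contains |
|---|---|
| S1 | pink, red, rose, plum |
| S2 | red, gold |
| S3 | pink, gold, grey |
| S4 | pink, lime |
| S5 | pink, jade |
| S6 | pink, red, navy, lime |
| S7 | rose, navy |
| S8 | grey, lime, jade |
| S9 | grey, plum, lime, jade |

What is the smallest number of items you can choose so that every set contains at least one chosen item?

The 4 items {pink, red, navy, lime} hit every set.
No choice of 3 items meets every set, so 4 is the minimum.

4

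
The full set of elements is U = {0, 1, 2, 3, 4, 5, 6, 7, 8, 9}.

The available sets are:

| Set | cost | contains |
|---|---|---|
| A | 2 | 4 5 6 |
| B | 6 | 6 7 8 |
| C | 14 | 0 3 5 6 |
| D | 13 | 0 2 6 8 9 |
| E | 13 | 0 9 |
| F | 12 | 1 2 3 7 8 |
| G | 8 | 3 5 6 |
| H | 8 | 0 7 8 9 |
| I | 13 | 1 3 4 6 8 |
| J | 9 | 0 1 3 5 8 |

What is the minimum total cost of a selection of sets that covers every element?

A, F, H together cover every element (A ∪ F ∪ H = {0, 1, 2, 3, 4, 5, 6, 7, 8, 9}); total cost 2 + 12 + 8 = 22.
No covering selection has total cost below 22.

22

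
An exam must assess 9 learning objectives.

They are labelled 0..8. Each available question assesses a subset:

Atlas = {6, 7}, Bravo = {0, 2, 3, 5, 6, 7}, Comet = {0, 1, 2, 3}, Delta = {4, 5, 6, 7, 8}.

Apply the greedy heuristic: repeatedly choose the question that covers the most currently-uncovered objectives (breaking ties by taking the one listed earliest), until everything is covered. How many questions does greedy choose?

3

Greedy: pick Bravo (covers 6 new) → pick Delta (covers 2 new) → pick Comet (covers 1 new). Total picks: 3.
(The true minimum cover uses only 2 questions, so greedy is not optimal here.)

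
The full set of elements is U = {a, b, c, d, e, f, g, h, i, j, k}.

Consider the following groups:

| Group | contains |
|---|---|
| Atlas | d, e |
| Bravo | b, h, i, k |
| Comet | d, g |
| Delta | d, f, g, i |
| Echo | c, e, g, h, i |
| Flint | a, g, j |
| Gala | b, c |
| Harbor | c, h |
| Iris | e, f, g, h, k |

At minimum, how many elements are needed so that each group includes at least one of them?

The 4 elements {b, c, e, g} hit every group.
No choice of 3 elements meets every group, so 4 is the minimum.

4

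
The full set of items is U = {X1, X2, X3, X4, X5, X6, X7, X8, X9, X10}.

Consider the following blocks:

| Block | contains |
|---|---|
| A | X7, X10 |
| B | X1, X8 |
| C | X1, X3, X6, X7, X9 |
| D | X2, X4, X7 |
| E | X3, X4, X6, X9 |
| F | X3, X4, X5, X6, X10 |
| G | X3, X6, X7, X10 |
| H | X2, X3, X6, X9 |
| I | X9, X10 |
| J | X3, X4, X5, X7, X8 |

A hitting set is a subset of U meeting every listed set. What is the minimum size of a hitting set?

T = {X2, X6, X8, X10} meets every block (each contains at least one member of T), and |T| = 4.
No choice of 3 items meets every block, so 4 is the minimum.

4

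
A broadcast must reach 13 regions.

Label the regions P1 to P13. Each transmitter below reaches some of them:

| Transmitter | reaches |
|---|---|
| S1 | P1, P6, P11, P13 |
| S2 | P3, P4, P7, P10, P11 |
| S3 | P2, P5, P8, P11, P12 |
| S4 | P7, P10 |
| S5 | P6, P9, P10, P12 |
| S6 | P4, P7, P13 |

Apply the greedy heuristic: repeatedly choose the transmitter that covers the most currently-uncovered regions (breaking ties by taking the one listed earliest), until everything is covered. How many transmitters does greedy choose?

Greedy: pick S2 (covers 5 new) → pick S3 (covers 4 new) → pick S1 (covers 3 new) → pick S5 (covers 1 new). Total picks: 4.

4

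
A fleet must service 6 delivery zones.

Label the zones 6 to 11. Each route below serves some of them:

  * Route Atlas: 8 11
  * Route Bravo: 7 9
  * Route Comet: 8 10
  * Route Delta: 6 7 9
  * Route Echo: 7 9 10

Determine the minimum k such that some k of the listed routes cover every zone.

Take {Atlas, Delta, Echo}. Their union is {6, 7, 8, 9, 10, 11}, which is all 6 zones.
Only Delta contains 6, so Delta is forced; the remaining 3 zones need at least 2 more routes (each remaining route adds at most 2) — so at least 3 routes are needed, and 3 is optimal.

3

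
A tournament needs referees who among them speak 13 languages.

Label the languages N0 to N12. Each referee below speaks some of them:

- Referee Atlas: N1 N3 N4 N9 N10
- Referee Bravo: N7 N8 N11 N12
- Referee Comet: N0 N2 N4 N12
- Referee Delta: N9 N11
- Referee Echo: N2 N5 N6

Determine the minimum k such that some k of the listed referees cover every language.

4

Take {Atlas, Bravo, Comet, Echo}. Their union is {N0, N1, N2, N3, N4, N5, N6, N7, N8, N9, N10, N11, N12}, which is all 13 languages.
Only Comet contains N0, so Comet is forced; the remaining 9 languages need at least 3 more referees (each remaining referee adds at most 4) — so at least 4 referees are needed, and 4 is optimal.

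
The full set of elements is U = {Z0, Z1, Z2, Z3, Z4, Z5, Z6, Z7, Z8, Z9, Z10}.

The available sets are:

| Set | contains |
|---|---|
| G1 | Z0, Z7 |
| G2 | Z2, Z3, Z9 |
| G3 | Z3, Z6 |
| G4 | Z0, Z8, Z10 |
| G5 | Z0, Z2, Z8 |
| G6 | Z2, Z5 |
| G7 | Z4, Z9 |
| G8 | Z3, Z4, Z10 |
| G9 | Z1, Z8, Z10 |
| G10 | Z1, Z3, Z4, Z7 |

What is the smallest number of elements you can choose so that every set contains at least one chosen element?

5

H = {Z0, Z3, Z4, Z5, Z10} meets every set (each contains at least one member of H), and |H| = 5.
The sets G1, G3, G6, G7, G9 are pairwise disjoint, so any hitting set needs a separate element for each — at least 5. Hence 5 is optimal.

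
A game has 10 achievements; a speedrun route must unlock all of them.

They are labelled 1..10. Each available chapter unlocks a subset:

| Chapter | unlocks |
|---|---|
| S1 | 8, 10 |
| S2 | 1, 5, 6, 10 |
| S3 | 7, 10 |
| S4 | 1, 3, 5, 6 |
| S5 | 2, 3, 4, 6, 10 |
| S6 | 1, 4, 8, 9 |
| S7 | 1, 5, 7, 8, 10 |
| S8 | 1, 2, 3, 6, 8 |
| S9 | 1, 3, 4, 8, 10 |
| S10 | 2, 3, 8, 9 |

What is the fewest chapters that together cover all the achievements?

S6 and S7 and S8 together: S6 ∪ S7 ∪ S8 = {1, 2, 3, 4, 5, 6, 7, 8, 9, 10} — every achievement is covered.
No 2 of the 10 chapters cover everything (all 45 combinations miss at least one achievement), so 3 is optimal.

3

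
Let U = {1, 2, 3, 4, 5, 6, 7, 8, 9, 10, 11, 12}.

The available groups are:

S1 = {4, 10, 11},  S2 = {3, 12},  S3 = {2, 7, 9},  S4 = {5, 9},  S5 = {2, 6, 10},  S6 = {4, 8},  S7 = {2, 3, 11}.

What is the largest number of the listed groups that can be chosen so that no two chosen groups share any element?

S2, S4, S5, S6 are pairwise disjoint (S2={3,12}; S4={5,9}; S5={2,6,10}; S6={4,8}).
Every remaining group overlaps one of these, and no 5 of the listed groups are pairwise disjoint, so 4 is the maximum.

4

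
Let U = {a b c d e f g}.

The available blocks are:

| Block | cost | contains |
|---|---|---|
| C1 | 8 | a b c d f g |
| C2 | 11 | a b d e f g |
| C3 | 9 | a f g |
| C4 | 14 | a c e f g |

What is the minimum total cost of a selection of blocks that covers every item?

C1, C2 together cover every item (C1 ∪ C2 = {a, b, c, d, e, f, g}); total cost 8 + 11 = 19.
No covering selection has total cost below 19.

19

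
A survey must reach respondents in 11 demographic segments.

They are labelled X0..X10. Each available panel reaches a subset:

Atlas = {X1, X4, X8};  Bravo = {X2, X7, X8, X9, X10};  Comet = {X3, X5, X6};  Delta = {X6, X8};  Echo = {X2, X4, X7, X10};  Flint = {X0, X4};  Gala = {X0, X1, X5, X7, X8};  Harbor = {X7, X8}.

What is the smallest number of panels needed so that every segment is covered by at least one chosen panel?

Take {Bravo, Comet, Flint, Gala}. Their union is {X0, X1, X2, X3, X4, X5, X6, X7, X8, X9, X10}, which is all 11 segments.
No 3 of the 8 panels cover everything (all 56 combinations miss at least one segment), so 4 is optimal.

4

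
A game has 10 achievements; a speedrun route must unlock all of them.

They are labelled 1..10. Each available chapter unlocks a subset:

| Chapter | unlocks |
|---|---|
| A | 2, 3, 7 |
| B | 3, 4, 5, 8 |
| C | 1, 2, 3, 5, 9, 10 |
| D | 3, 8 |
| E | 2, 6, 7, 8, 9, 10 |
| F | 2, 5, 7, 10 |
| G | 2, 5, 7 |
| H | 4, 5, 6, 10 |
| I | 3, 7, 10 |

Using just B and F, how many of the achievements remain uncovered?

3

Union of B, F = {2, 3, 4, 5, 7, 8, 10}.
Not covered: 1, 6, 9 — 3 achievements.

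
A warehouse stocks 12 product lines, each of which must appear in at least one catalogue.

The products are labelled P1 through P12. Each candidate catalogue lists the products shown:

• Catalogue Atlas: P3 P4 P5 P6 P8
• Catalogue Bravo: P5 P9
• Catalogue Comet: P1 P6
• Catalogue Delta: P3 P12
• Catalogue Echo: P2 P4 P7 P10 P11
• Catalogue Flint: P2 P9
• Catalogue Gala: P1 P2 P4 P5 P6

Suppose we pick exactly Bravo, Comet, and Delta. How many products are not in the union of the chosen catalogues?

Union of Bravo, Comet, Delta = {P1, P3, P5, P6, P9, P12}.
Not covered: P2, P4, P7, P8, P10, P11 — 6 products.

6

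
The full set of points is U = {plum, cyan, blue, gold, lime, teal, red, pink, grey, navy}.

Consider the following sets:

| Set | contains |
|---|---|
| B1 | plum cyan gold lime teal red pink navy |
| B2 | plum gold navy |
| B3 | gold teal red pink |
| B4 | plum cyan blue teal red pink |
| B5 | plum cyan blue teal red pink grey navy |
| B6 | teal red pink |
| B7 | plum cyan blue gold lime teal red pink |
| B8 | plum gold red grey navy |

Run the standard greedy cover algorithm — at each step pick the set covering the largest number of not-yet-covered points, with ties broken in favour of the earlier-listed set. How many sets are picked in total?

2

Greedy: pick B1 (covers 8 new) → pick B5 (covers 2 new). Total picks: 2.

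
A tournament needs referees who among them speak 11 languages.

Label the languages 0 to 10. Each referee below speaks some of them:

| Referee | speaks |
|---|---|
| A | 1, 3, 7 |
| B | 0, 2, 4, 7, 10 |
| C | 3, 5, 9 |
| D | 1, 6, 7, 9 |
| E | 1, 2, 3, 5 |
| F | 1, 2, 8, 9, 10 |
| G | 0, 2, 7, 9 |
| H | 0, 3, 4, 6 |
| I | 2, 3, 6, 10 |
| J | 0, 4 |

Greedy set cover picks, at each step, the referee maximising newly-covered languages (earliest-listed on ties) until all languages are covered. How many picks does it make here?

Greedy: pick B (covers 5 new) → pick C (covers 3 new) → pick D (covers 2 new) → pick F (covers 1 new). Total picks: 4.

4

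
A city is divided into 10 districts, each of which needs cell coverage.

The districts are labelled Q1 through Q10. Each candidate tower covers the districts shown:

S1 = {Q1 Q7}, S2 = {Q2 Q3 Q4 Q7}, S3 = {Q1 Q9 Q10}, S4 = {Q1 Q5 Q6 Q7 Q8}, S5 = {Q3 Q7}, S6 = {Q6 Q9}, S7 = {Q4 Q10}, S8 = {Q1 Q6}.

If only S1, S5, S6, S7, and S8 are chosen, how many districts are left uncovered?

Union of S1, S5, S6, S7, S8 = {Q1, Q3, Q4, Q6, Q7, Q9, Q10}.
Not covered: Q2, Q5, Q8 — 3 districts.

3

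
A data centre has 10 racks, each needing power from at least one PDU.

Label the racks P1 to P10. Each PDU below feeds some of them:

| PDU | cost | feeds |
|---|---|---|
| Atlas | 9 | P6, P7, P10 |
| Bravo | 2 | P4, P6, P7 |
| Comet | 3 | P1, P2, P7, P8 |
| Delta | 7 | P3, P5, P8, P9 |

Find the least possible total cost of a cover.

21

Atlas, Bravo, Comet, Delta together cover every rack (Atlas ∪ Bravo ∪ Comet ∪ Delta = {P1, P2, P3, P4, P5, P6, P7, P8, P9, P10}); total cost 9 + 2 + 3 + 7 = 21.
No covering selection has total cost below 21.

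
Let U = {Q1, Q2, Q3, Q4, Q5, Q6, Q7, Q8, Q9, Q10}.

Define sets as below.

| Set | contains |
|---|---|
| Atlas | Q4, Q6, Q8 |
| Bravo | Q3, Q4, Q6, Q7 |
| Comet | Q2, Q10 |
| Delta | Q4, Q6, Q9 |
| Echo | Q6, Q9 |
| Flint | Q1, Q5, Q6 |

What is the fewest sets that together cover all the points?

Atlas and Bravo and Comet and Echo and Flint together: Atlas ∪ Bravo ∪ Comet ∪ Echo ∪ Flint = {Q1, Q2, Q3, Q4, Q5, Q6, Q7, Q8, Q9, Q10} — every point is covered.
Only Atlas contains Q8, so Atlas is forced; the remaining 7 points need at least 4 more sets (each remaining set adds at most 2) — so at least 5 sets are needed, and 5 is optimal.

5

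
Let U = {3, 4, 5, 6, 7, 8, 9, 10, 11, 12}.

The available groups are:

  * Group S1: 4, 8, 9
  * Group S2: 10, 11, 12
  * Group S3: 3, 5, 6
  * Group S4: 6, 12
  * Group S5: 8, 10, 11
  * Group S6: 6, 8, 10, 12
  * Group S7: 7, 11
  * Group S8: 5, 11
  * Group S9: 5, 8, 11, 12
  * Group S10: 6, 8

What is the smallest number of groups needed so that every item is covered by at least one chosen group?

4

S1, S2, S3, and S7 cover everything between them: the union {3, 4, 5, 6, 7, 8, 9, 10, 11, 12} is all of U.
Only S3 contains 3, so S3 is forced; the remaining 7 items need at least 3 more groups (each remaining group adds at most 3) — so at least 4 groups are needed, and 4 is optimal.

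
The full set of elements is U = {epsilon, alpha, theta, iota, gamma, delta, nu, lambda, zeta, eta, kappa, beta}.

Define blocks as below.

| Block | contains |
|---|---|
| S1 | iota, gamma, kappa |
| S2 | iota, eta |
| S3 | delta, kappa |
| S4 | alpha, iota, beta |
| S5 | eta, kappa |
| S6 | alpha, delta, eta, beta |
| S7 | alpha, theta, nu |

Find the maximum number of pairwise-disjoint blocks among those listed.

S2, S3, S7 are pairwise disjoint (S2={iota,eta}; S3={delta,kappa}; S7={alpha,theta,nu}).
Every remaining block overlaps one of these, and no 4 of the listed blocks are pairwise disjoint, so 3 is the maximum.

3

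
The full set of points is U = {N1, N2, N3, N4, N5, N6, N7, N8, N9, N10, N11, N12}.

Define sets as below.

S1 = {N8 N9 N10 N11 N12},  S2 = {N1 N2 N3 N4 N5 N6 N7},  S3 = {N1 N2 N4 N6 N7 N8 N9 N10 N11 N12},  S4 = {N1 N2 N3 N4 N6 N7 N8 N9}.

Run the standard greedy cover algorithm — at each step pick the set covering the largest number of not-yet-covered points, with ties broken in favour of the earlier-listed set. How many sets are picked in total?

2

Greedy: pick S3 (covers 10 new) → pick S2 (covers 2 new). Total picks: 2.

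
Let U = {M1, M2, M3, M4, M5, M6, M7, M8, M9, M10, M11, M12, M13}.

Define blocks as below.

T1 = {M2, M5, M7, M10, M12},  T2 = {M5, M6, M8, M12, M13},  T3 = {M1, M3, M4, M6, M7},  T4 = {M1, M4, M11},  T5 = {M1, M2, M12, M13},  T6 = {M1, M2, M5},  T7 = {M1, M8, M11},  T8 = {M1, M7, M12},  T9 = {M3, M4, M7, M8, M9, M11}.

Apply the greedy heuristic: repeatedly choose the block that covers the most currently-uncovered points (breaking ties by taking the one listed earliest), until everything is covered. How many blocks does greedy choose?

4

Greedy: pick T9 (covers 6 new) → pick T1 (covers 4 new) → pick T2 (covers 2 new) → pick T3 (covers 1 new). Total picks: 4.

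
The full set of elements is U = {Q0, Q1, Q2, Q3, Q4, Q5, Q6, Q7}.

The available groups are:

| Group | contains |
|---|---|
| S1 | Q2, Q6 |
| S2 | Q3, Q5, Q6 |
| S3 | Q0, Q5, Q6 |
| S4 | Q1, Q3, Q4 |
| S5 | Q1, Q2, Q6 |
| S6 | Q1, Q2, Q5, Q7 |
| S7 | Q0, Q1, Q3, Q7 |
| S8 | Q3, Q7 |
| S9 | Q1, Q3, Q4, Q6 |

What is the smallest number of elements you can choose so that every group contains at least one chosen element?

Take H = {Q2, Q3, Q6}. Each listed group contains at least one of these, so H is a hitting set of size 3.
No choice of 2 elements meets every group, so 3 is the minimum.

3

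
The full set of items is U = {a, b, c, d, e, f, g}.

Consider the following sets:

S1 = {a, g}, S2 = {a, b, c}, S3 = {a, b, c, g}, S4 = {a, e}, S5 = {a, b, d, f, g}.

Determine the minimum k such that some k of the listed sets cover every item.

Take {S3, S4, S5}. Their union is {a, b, c, d, e, f, g}, which is all 7 items.
Only S5 contains d, so S5 is forced; the remaining 2 items need at least 2 more sets (each remaining set adds at most 1) — so at least 3 sets are needed, and 3 is optimal.

3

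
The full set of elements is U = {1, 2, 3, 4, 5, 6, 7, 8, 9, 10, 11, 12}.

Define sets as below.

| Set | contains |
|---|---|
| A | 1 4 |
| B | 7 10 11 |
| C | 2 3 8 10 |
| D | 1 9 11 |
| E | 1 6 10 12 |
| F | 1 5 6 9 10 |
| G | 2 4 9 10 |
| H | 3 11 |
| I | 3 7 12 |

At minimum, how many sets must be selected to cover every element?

Take {A, C, F, H, I}. Their union is {1, 2, 3, 4, 5, 6, 7, 8, 9, 10, 11, 12}, which is all 12 elements.
No 4 of the 9 sets cover everything (all 126 combinations miss at least one element), so 5 is optimal.

5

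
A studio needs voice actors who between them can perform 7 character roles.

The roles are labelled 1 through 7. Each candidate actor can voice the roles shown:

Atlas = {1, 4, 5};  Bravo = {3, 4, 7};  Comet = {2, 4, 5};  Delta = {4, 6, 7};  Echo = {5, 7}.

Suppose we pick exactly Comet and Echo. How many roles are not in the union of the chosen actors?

Union of Comet, Echo = {2, 4, 5, 7}.
Not covered: 1, 3, 6 — 3 roles.

3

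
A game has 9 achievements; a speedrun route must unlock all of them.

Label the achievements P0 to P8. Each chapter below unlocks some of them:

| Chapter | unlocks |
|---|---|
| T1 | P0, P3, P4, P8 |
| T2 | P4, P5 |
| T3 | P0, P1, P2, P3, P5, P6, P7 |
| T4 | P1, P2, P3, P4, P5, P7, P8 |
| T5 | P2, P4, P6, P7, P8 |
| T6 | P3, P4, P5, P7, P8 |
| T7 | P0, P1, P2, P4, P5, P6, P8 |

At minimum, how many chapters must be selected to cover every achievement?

2

T3 and T6 together: T3 ∪ T6 = {P0, P1, P2, P3, P4, P5, P6, P7, P8} — every achievement is covered.
No single chapter has all 9 achievements (the largest, T3, has 7), so 2 is optimal.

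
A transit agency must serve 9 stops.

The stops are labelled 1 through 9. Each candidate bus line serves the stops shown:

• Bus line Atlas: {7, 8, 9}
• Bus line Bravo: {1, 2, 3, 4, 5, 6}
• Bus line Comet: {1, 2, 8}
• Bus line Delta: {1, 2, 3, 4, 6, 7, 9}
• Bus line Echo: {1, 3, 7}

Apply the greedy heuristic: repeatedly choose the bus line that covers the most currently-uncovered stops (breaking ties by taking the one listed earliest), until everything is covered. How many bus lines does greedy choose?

3

Greedy: pick Delta (covers 7 new) → pick Atlas (covers 1 new) → pick Bravo (covers 1 new). Total picks: 3.
(The true minimum cover uses only 2 bus lines, so greedy is not optimal here.)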